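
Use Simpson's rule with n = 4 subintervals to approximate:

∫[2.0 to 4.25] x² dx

f(x) = x²
a = 2.0, b = 4.25, n = 4
h = (b - a)/n = 0.562500

Simpson's rule: (h/3)[f(x₀) + 4f(x₁) + 2f(x₂) + ... + f(xₙ)]

x_0 = 2.0000, f(x_0) = 4.000000, coefficient = 1
x_1 = 2.5625, f(x_1) = 6.566406, coefficient = 4
x_2 = 3.1250, f(x_2) = 9.765625, coefficient = 2
x_3 = 3.6875, f(x_3) = 13.597656, coefficient = 4
x_4 = 4.2500, f(x_4) = 18.062500, coefficient = 1

I ≈ (0.562500/3) × 122.250000 = 22.921875
Exact value: 22.921875
Error: 0.000000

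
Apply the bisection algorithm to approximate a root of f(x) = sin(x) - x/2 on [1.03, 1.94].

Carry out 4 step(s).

f(x) = sin(x) - x/2
Initial interval: [1.03, 1.94]

Iteration 1:
  c_1 = (1.030000 + 1.940000)/2 = 1.485000
  f(c_1) = f(1.485000) = 0.253822
  f(a) × f(c) ≥ 0, new interval: [1.485000, 1.940000]
Iteration 2:
  c_2 = (1.485000 + 1.940000)/2 = 1.712500
  f(c_2) = f(1.712500) = 0.133727
  f(a) × f(c) ≥ 0, new interval: [1.712500, 1.940000]
Iteration 3:
  c_3 = (1.712500 + 1.940000)/2 = 1.826250
  f(c_3) = f(1.826250) = 0.054424
  f(a) × f(c) ≥ 0, new interval: [1.826250, 1.940000]
Iteration 4:
  c_4 = (1.826250 + 1.940000)/2 = 1.883125
  f(c_4) = f(1.883125) = 0.010058
  f(a) × f(c) ≥ 0, new interval: [1.883125, 1.940000]

After 4 iteration(s), the approximation is c_4 = 1.883125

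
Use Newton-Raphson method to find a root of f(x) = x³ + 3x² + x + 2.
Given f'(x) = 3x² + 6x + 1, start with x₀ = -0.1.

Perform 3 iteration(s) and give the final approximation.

f(x) = x³ + 3x² + x + 2
f'(x) = 3x² + 6x + 1
x₀ = -0.1

Newton-Raphson formula: x_{n+1} = x_n - f(x_n)/f'(x_n)

Iteration 1:
  f(-0.100000) = 1.929000
  f'(-0.100000) = 0.430000
  x_1 = -0.100000 - 1.929000/0.430000 = -4.586047
Iteration 2:
  f(-4.586047) = -35.943495
  f'(-4.586047) = 36.579189
  x_2 = -4.586047 - (-35.943495)/36.579189 = -3.603425
Iteration 3:
  f(-3.603425) = -9.438702
  f'(-3.603425) = 18.333466
  x_3 = -3.603425 - (-9.438702)/18.333466 = -3.088591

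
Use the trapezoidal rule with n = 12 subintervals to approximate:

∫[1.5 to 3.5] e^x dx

f(x) = e^x
a = 1.5, b = 3.5, n = 12
h = (b - a)/n = 0.166667

Trapezoidal rule: (h/2)[f(x₀) + 2f(x₁) + 2f(x₂) + ... + f(xₙ)]

x_0 = 1.5000, f(x_0) = 4.481689, coefficient = 1
x_1 = 1.6667, f(x_1) = 5.294490, coefficient = 2
x_2 = 1.8333, f(x_2) = 6.254701, coefficient = 2
x_3 = 2.0000, f(x_3) = 7.389056, coefficient = 2
x_4 = 2.1667, f(x_4) = 8.729138, coefficient = 2
x_5 = 2.3333, f(x_5) = 10.312259, coefficient = 2
x_6 = 2.5000, f(x_6) = 12.182494, coefficient = 2
x_7 = 2.6667, f(x_7) = 14.391916, coefficient = 2
x_8 = 2.8333, f(x_8) = 17.002040, coefficient = 2
x_9 = 3.0000, f(x_9) = 20.085537, coefficient = 2
x_10 = 3.1667, f(x_10) = 23.728258, coefficient = 2
x_11 = 3.3333, f(x_11) = 28.031625, coefficient = 2
x_12 = 3.5000, f(x_12) = 33.115452, coefficient = 1

I ≈ (0.166667/2) × 344.400169 = 28.700014
Exact value: 28.633763
Error: 0.066251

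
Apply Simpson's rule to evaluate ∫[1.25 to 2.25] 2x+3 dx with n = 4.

f(x) = 2x+3
a = 1.25, b = 2.25, n = 4
h = (b - a)/n = 0.250000

Simpson's rule: (h/3)[f(x₀) + 4f(x₁) + 2f(x₂) + ... + f(xₙ)]

x_0 = 1.2500, f(x_0) = 5.500000, coefficient = 1
x_1 = 1.5000, f(x_1) = 6.000000, coefficient = 4
x_2 = 1.7500, f(x_2) = 6.500000, coefficient = 2
x_3 = 2.0000, f(x_3) = 7.000000, coefficient = 4
x_4 = 2.2500, f(x_4) = 7.500000, coefficient = 1

I ≈ (0.250000/3) × 78.000000 = 6.500000
Exact value: 6.500000
Error: 0.000000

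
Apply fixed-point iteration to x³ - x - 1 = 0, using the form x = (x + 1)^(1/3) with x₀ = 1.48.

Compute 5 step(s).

Equation: x³ - x - 1 = 0
Fixed-point form: x = (x + 1)^(1/3)
x₀ = 1.48

x_1 = g(1.480000) = 1.353580
x_2 = g(1.353580) = 1.330178
x_3 = g(1.330178) = 1.325754
x_4 = g(1.325754) = 1.324915
x_5 = g(1.324915) = 1.324755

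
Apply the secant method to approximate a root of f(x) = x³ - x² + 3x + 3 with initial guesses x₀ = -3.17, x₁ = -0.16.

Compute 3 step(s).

f(x) = x³ - x² + 3x + 3
x₀ = -3.17, x₁ = -0.16

Secant formula: x_{n+1} = x_n - f(x_n)(x_n - x_{n-1})/(f(x_n) - f(x_{n-1}))

Iteration 1:
  f(-3.170000) = -48.413913
  f(-0.160000) = 2.490304
  x_2 = -0.160000 - 2.490304×(-0.160000 - (-3.170000))/(2.490304 - (-48.413913))
       = -0.307253
Iteration 2:
  f(-0.160000) = 2.490304
  f(-0.307253) = 1.954829
  x_3 = -0.307253 - 1.954829×(-0.307253 - (-0.160000))/(1.954829 - 2.490304)
       = -0.844823
Iteration 3:
  f(-0.307253) = 1.954829
  f(-0.844823) = -0.851169
  x_4 = -0.844823 - (-0.851169)×(-0.844823 - (-0.307253))/(-0.851169 - 1.954829)
       = -0.681757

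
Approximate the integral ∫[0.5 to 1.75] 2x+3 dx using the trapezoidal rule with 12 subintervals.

f(x) = 2x+3
a = 0.5, b = 1.75, n = 12
h = (b - a)/n = 0.104167

Trapezoidal rule: (h/2)[f(x₀) + 2f(x₁) + 2f(x₂) + ... + f(xₙ)]

x_0 = 0.5000, f(x_0) = 4.000000, coefficient = 1
x_1 = 0.6042, f(x_1) = 4.208333, coefficient = 2
x_2 = 0.7083, f(x_2) = 4.416667, coefficient = 2
x_3 = 0.8125, f(x_3) = 4.625000, coefficient = 2
x_4 = 0.9167, f(x_4) = 4.833333, coefficient = 2
x_5 = 1.0208, f(x_5) = 5.041667, coefficient = 2
x_6 = 1.1250, f(x_6) = 5.250000, coefficient = 2
x_7 = 1.2292, f(x_7) = 5.458333, coefficient = 2
x_8 = 1.3333, f(x_8) = 5.666667, coefficient = 2
x_9 = 1.4375, f(x_9) = 5.875000, coefficient = 2
x_10 = 1.5417, f(x_10) = 6.083333, coefficient = 2
x_11 = 1.6458, f(x_11) = 6.291667, coefficient = 2
x_12 = 1.7500, f(x_12) = 6.500000, coefficient = 1

I ≈ (0.104167/2) × 126.000000 = 6.562500
Exact value: 6.562500
Error: 0.000000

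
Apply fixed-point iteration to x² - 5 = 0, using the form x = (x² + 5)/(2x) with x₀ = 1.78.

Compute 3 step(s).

Equation: x² - 5 = 0
Fixed-point form: x = (x² + 5)/(2x)
x₀ = 1.78

x_1 = g(1.780000) = 2.294494
x_2 = g(2.294494) = 2.236812
x_3 = g(2.236812) = 2.236068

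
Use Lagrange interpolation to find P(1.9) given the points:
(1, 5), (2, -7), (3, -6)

Lagrange interpolation formula:
P(x) = Σ yᵢ × Lᵢ(x)
where Lᵢ(x) = Π_{j≠i} (x - xⱼ)/(xᵢ - xⱼ)

L_0(1.9) = (1.9 - 2)/(1 - 2) × (1.9 - 3)/(1 - 3) = 0.055000
L_1(1.9) = (1.9 - 1)/(2 - 1) × (1.9 - 3)/(2 - 3) = 0.990000
L_2(1.9) = (1.9 - 1)/(3 - 1) × (1.9 - 2)/(3 - 2) = -0.045000

P(1.9) = 5×L_0(1.9) + (-7)×L_1(1.9) + (-6)×L_2(1.9)
P(1.9) = -6.385000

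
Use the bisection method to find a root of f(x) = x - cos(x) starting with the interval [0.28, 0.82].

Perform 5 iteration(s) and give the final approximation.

f(x) = x - cos(x)
Initial interval: [0.28, 0.82]

Iteration 1:
  c_1 = (0.280000 + 0.820000)/2 = 0.550000
  f(c_1) = f(0.550000) = -0.302525
  f(a) × f(c) ≥ 0, new interval: [0.550000, 0.820000]
Iteration 2:
  c_2 = (0.550000 + 0.820000)/2 = 0.685000
  f(c_2) = f(0.685000) = -0.089419
  f(a) × f(c) ≥ 0, new interval: [0.685000, 0.820000]
Iteration 3:
  c_3 = (0.685000 + 0.820000)/2 = 0.752500
  f(c_3) = f(0.752500) = 0.022518
  f(a) × f(c) < 0, new interval: [0.685000, 0.752500]
Iteration 4:
  c_4 = (0.685000 + 0.752500)/2 = 0.718750
  f(c_4) = f(0.718750) = -0.033879
  f(a) × f(c) ≥ 0, new interval: [0.718750, 0.752500]
Iteration 5:
  c_5 = (0.718750 + 0.752500)/2 = 0.735625
  f(c_5) = f(0.735625) = -0.005786
  f(a) × f(c) ≥ 0, new interval: [0.735625, 0.752500]

After 5 iteration(s), the approximation is c_5 = 0.735625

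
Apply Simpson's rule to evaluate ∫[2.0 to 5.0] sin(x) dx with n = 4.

f(x) = sin(x)
a = 2.0, b = 5.0, n = 4
h = (b - a)/n = 0.750000

Simpson's rule: (h/3)[f(x₀) + 4f(x₁) + 2f(x₂) + ... + f(xₙ)]

x_0 = 2.0000, f(x_0) = 0.909297, coefficient = 1
x_1 = 2.7500, f(x_1) = 0.381661, coefficient = 4
x_2 = 3.5000, f(x_2) = -0.350783, coefficient = 2
x_3 = 4.2500, f(x_3) = -0.894989, coefficient = 4
x_4 = 5.0000, f(x_4) = -0.958924, coefficient = 1

I ≈ (0.750000/3) × -2.804507 = -0.701127
Exact value: -0.699809
Error: 0.001318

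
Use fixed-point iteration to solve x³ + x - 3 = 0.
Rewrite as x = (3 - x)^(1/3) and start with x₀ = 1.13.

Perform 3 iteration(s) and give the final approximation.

Equation: x³ + x - 3 = 0
Fixed-point form: x = (3 - x)^(1/3)
x₀ = 1.13

x_1 = g(1.130000) = 1.232009
x_2 = g(1.232009) = 1.209187
x_3 = g(1.209187) = 1.214367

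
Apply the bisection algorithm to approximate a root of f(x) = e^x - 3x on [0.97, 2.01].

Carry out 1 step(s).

f(x) = e^x - 3x
Initial interval: [0.97, 2.01]

Iteration 1:
  c_1 = (0.970000 + 2.010000)/2 = 1.490000
  f(c_1) = f(1.490000) = -0.032904
  f(a) × f(c) ≥ 0, new interval: [1.490000, 2.010000]

After 1 iteration(s), the approximation is c_1 = 1.490000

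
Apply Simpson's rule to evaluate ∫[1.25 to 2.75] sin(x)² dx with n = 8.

f(x) = sin(x)²
a = 1.25, b = 2.75, n = 8
h = (b - a)/n = 0.187500

Simpson's rule: (h/3)[f(x₀) + 4f(x₁) + 2f(x₂) + ... + f(xₙ)]

x_0 = 1.2500, f(x_0) = 0.900572, coefficient = 1
x_1 = 1.4375, f(x_1) = 0.982337, coefficient = 4
x_2 = 1.6250, f(x_2) = 0.997065, coefficient = 2
x_3 = 1.8125, f(x_3) = 0.942708, coefficient = 4
x_4 = 2.0000, f(x_4) = 0.826822, coefficient = 2
x_5 = 2.1875, f(x_5) = 0.665512, coefficient = 4
x_6 = 2.3750, f(x_6) = 0.481199, coefficient = 2
x_7 = 2.5625, f(x_7) = 0.299499, coefficient = 4
x_8 = 2.7500, f(x_8) = 0.145665, coefficient = 1

I ≈ (0.187500/3) × 17.216633 = 1.076040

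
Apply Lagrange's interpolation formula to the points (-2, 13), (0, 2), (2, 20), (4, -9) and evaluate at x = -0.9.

Lagrange interpolation formula:
P(x) = Σ yᵢ × Lᵢ(x)
where Lᵢ(x) = Π_{j≠i} (x - xⱼ)/(xᵢ - xⱼ)

L_0(-0.9) = (-0.9 - 0)/(-2 - 0) × (-0.9 - 2)/(-2 - 2) × (-0.9 - 4)/(-2 - 4) = 0.266437
L_1(-0.9) = (-0.9 - (-2))/(0 - (-2)) × (-0.9 - 2)/(0 - 2) × (-0.9 - 4)/(0 - 4) = 0.976938
L_2(-0.9) = (-0.9 - (-2))/(2 - (-2)) × (-0.9 - 0)/(2 - 0) × (-0.9 - 4)/(2 - 4) = -0.303188
L_3(-0.9) = (-0.9 - (-2))/(4 - (-2)) × (-0.9 - 0)/(4 - 0) × (-0.9 - 2)/(4 - 2) = 0.059812

P(-0.9) = 13×L_0(-0.9) + 2×L_1(-0.9) + 20×L_2(-0.9) + (-9)×L_3(-0.9)
P(-0.9) = -1.184500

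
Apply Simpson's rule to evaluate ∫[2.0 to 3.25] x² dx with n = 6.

f(x) = x²
a = 2.0, b = 3.25, n = 6
h = (b - a)/n = 0.208333

Simpson's rule: (h/3)[f(x₀) + 4f(x₁) + 2f(x₂) + ... + f(xₙ)]

x_0 = 2.0000, f(x_0) = 4.000000, coefficient = 1
x_1 = 2.2083, f(x_1) = 4.876736, coefficient = 4
x_2 = 2.4167, f(x_2) = 5.840278, coefficient = 2
x_3 = 2.6250, f(x_3) = 6.890625, coefficient = 4
x_4 = 2.8333, f(x_4) = 8.027778, coefficient = 2
x_5 = 3.0417, f(x_5) = 9.251736, coefficient = 4
x_6 = 3.2500, f(x_6) = 10.562500, coefficient = 1

I ≈ (0.208333/3) × 126.375000 = 8.776042
Exact value: 8.776042
Error: 0.000000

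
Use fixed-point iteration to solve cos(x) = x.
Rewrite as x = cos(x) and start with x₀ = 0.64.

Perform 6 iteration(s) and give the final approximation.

Equation: cos(x) = x
Fixed-point form: x = cos(x)
x₀ = 0.64

x_1 = g(0.640000) = 0.802096
x_2 = g(0.802096) = 0.695202
x_3 = g(0.695202) = 0.767924
x_4 = g(0.767924) = 0.719354
x_5 = g(0.719354) = 0.752232
x_6 = g(0.752232) = 0.730166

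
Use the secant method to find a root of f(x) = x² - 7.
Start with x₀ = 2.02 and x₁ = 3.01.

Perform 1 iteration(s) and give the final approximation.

f(x) = x² - 7
x₀ = 2.02, x₁ = 3.01

Secant formula: x_{n+1} = x_n - f(x_n)(x_n - x_{n-1})/(f(x_n) - f(x_{n-1}))

Iteration 1:
  f(2.020000) = -2.919600
  f(3.010000) = 2.060100
  x_2 = 3.010000 - 2.060100×(3.010000 - 2.020000)/(2.060100 - (-2.919600))
       = 2.600437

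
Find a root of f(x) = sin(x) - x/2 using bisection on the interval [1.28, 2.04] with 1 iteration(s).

f(x) = sin(x) - x/2
Initial interval: [1.28, 2.04]

Iteration 1:
  c_1 = (1.280000 + 2.040000)/2 = 1.660000
  f(c_1) = f(1.660000) = 0.166024
  f(a) × f(c) ≥ 0, new interval: [1.660000, 2.040000]

After 1 iteration(s), the approximation is c_1 = 1.660000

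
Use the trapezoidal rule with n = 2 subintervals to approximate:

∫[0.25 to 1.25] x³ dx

f(x) = x³
a = 0.25, b = 1.25, n = 2
h = (b - a)/n = 0.500000

Trapezoidal rule: (h/2)[f(x₀) + 2f(x₁) + 2f(x₂) + ... + f(xₙ)]

x_0 = 0.2500, f(x_0) = 0.015625, coefficient = 1
x_1 = 0.7500, f(x_1) = 0.421875, coefficient = 2
x_2 = 1.2500, f(x_2) = 1.953125, coefficient = 1

I ≈ (0.500000/2) × 2.812500 = 0.703125
Exact value: 0.609375
Error: 0.093750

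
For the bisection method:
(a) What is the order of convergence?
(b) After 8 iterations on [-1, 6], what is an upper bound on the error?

(a) Bisection has linear (order 1) convergence; the error is halved each step.

(b) Error bound = (b-a)/2^n = (6 - (-1))/2^{8}
    = 7/2^{8}

(a) 1 (linear); (b) error ≤ 2.73e-02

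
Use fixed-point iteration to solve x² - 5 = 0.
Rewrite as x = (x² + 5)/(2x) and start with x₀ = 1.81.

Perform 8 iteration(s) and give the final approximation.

Equation: x² - 5 = 0
Fixed-point form: x = (x² + 5)/(2x)
x₀ = 1.81

x_1 = g(1.810000) = 2.286215
x_2 = g(2.286215) = 2.236618
x_3 = g(2.236618) = 2.236068
x_4 = g(2.236068) = 2.236068
x_5 = g(2.236068) = 2.236068
x_6 = g(2.236068) = 2.236068
x_7 = g(2.236068) = 2.236068
x_8 = g(2.236068) = 2.236068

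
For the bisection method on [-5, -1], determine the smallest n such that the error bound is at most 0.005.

We need (b-a)/2^n ≤ 0.005
(-1 - (-5))/2^n ≤ 0.005
4/2^n ≤ 0.005
2^n ≥ 800
n ≥ log₂(800) = 9.64
n ≥ 10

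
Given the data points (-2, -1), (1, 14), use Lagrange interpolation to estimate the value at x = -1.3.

Lagrange interpolation formula:
P(x) = Σ yᵢ × Lᵢ(x)
where Lᵢ(x) = Π_{j≠i} (x - xⱼ)/(xᵢ - xⱼ)

L_0(-1.3) = (-1.3 - 1)/(-2 - 1) = 0.766667
L_1(-1.3) = (-1.3 - (-2))/(1 - (-2)) = 0.233333

P(-1.3) = (-1)×L_0(-1.3) + 14×L_1(-1.3)
P(-1.3) = 2.500000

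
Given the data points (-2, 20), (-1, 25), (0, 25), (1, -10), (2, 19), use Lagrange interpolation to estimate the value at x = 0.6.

Lagrange interpolation formula:
P(x) = Σ yᵢ × Lᵢ(x)
where Lᵢ(x) = Π_{j≠i} (x - xⱼ)/(xᵢ - xⱼ)

L_0(0.6) = (0.6 - (-1))/(-2 - (-1)) × (0.6 - 0)/(-2 - 0) × (0.6 - 1)/(-2 - 1) × (0.6 - 2)/(-2 - 2) = 0.022400
L_1(0.6) = (0.6 - (-2))/(-1 - (-2)) × (0.6 - 0)/(-1 - 0) × (0.6 - 1)/(-1 - 1) × (0.6 - 2)/(-1 - 2) = -0.145600
L_2(0.6) = (0.6 - (-2))/(0 - (-2)) × (0.6 - (-1))/(0 - (-1)) × (0.6 - 1)/(0 - 1) × (0.6 - 2)/(0 - 2) = 0.582400
L_3(0.6) = (0.6 - (-2))/(1 - (-2)) × (0.6 - (-1))/(1 - (-1)) × (0.6 - 0)/(1 - 0) × (0.6 - 2)/(1 - 2) = 0.582400
L_4(0.6) = (0.6 - (-2))/(2 - (-2)) × (0.6 - (-1))/(2 - (-1)) × (0.6 - 0)/(2 - 0) × (0.6 - 1)/(2 - 1) = -0.041600

P(0.6) = 20×L_0(0.6) + 25×L_1(0.6) + 25×L_2(0.6) + (-10)×L_3(0.6) + 19×L_4(0.6)
P(0.6) = 4.753600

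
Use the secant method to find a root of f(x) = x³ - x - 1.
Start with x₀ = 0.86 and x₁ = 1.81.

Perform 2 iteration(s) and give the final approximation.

f(x) = x³ - x - 1
x₀ = 0.86, x₁ = 1.81

Secant formula: x_{n+1} = x_n - f(x_n)(x_n - x_{n-1})/(f(x_n) - f(x_{n-1}))

Iteration 1:
  f(0.860000) = -1.223944
  f(1.810000) = 3.119741
  x_2 = 1.810000 - 3.119741×(1.810000 - 0.860000)/(3.119741 - (-1.223944))
       = 1.127687
Iteration 2:
  f(1.810000) = 3.119741
  f(1.127687) = -0.693633
  x_3 = 1.127687 - (-0.693633)×(1.127687 - 1.810000)/(-0.693633 - 3.119741)
       = 1.251796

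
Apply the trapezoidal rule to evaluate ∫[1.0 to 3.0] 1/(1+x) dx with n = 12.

f(x) = 1/(1+x)
a = 1.0, b = 3.0, n = 12
h = (b - a)/n = 0.166667

Trapezoidal rule: (h/2)[f(x₀) + 2f(x₁) + 2f(x₂) + ... + f(xₙ)]

x_0 = 1.0000, f(x_0) = 0.500000, coefficient = 1
x_1 = 1.1667, f(x_1) = 0.461538, coefficient = 2
x_2 = 1.3333, f(x_2) = 0.428571, coefficient = 2
x_3 = 1.5000, f(x_3) = 0.400000, coefficient = 2
x_4 = 1.6667, f(x_4) = 0.375000, coefficient = 2
x_5 = 1.8333, f(x_5) = 0.352941, coefficient = 2
x_6 = 2.0000, f(x_6) = 0.333333, coefficient = 2
x_7 = 2.1667, f(x_7) = 0.315789, coefficient = 2
x_8 = 2.3333, f(x_8) = 0.300000, coefficient = 2
x_9 = 2.5000, f(x_9) = 0.285714, coefficient = 2
x_10 = 2.6667, f(x_10) = 0.272727, coefficient = 2
x_11 = 2.8333, f(x_11) = 0.260870, coefficient = 2
x_12 = 3.0000, f(x_12) = 0.250000, coefficient = 1

I ≈ (0.166667/2) × 8.322970 = 0.693581
Exact value: 0.693147
Error: 0.000434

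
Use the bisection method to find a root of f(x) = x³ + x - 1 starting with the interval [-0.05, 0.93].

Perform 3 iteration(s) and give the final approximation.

f(x) = x³ + x - 1
Initial interval: [-0.05, 0.93]

Iteration 1:
  c_1 = (-0.050000 + 0.930000)/2 = 0.440000
  f(c_1) = f(0.440000) = -0.474816
  f(a) × f(c) ≥ 0, new interval: [0.440000, 0.930000]
Iteration 2:
  c_2 = (0.440000 + 0.930000)/2 = 0.685000
  f(c_2) = f(0.685000) = 0.006419
  f(a) × f(c) < 0, new interval: [0.440000, 0.685000]
Iteration 3:
  c_3 = (0.440000 + 0.685000)/2 = 0.562500
  f(c_3) = f(0.562500) = -0.259521
  f(a) × f(c) ≥ 0, new interval: [0.562500, 0.685000]

After 3 iteration(s), the approximation is c_3 = 0.562500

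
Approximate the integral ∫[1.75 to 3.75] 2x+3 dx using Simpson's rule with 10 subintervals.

f(x) = 2x+3
a = 1.75, b = 3.75, n = 10
h = (b - a)/n = 0.200000

Simpson's rule: (h/3)[f(x₀) + 4f(x₁) + 2f(x₂) + ... + f(xₙ)]

x_0 = 1.7500, f(x_0) = 6.500000, coefficient = 1
x_1 = 1.9500, f(x_1) = 6.900000, coefficient = 4
x_2 = 2.1500, f(x_2) = 7.300000, coefficient = 2
x_3 = 2.3500, f(x_3) = 7.700000, coefficient = 4
x_4 = 2.5500, f(x_4) = 8.100000, coefficient = 2
x_5 = 2.7500, f(x_5) = 8.500000, coefficient = 4
x_6 = 2.9500, f(x_6) = 8.900000, coefficient = 2
x_7 = 3.1500, f(x_7) = 9.300000, coefficient = 4
x_8 = 3.3500, f(x_8) = 9.700000, coefficient = 2
x_9 = 3.5500, f(x_9) = 10.100000, coefficient = 4
x_10 = 3.7500, f(x_10) = 10.500000, coefficient = 1

I ≈ (0.200000/3) × 255.000000 = 17.000000
Exact value: 17.000000
Error: 0.000000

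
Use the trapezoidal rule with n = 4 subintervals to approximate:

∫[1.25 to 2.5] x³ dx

f(x) = x³
a = 1.25, b = 2.5, n = 4
h = (b - a)/n = 0.312500

Trapezoidal rule: (h/2)[f(x₀) + 2f(x₁) + 2f(x₂) + ... + f(xₙ)]

x_0 = 1.2500, f(x_0) = 1.953125, coefficient = 1
x_1 = 1.5625, f(x_1) = 3.814697, coefficient = 2
x_2 = 1.8750, f(x_2) = 6.591797, coefficient = 2
x_3 = 2.1875, f(x_3) = 10.467529, coefficient = 2
x_4 = 2.5000, f(x_4) = 15.625000, coefficient = 1

I ≈ (0.312500/2) × 59.326172 = 9.269714
Exact value: 9.155273
Error: 0.114441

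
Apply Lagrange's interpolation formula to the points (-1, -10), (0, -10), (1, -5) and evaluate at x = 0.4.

Lagrange interpolation formula:
P(x) = Σ yᵢ × Lᵢ(x)
where Lᵢ(x) = Π_{j≠i} (x - xⱼ)/(xᵢ - xⱼ)

L_0(0.4) = (0.4 - 0)/(-1 - 0) × (0.4 - 1)/(-1 - 1) = -0.120000
L_1(0.4) = (0.4 - (-1))/(0 - (-1)) × (0.4 - 1)/(0 - 1) = 0.840000
L_2(0.4) = (0.4 - (-1))/(1 - (-1)) × (0.4 - 0)/(1 - 0) = 0.280000

P(0.4) = (-10)×L_0(0.4) + (-10)×L_1(0.4) + (-5)×L_2(0.4)
P(0.4) = -8.600000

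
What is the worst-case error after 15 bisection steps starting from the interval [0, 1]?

Bisection error bound: |error| ≤ (b-a)/2^n
|error| ≤ (1 - 0)/2^15 = 1/2^15
|error| ≤ 0.0000305176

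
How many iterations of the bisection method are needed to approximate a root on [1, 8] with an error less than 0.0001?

We need (b-a)/2^n ≤ 0.0001
(8 - 1)/2^n ≤ 0.0001
7/2^n ≤ 0.0001
2^n ≥ 70000
n ≥ log₂(70000) = 16.10
n ≥ 17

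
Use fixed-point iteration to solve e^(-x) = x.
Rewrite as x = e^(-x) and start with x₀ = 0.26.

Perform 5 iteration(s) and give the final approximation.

Equation: e^(-x) = x
Fixed-point form: x = e^(-x)
x₀ = 0.26

x_1 = g(0.260000) = 0.771052
x_2 = g(0.771052) = 0.462526
x_3 = g(0.462526) = 0.629691
x_4 = g(0.629691) = 0.532757
x_5 = g(0.532757) = 0.586985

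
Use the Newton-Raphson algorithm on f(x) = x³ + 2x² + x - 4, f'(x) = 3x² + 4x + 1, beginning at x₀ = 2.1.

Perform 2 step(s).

f(x) = x³ + 2x² + x - 4
f'(x) = 3x² + 4x + 1
x₀ = 2.1

Newton-Raphson formula: x_{n+1} = x_n - f(x_n)/f'(x_n)

Iteration 1:
  f(2.100000) = 16.181000
  f'(2.100000) = 22.630000
  x_1 = 2.100000 - 16.181000/22.630000 = 1.384976
Iteration 2:
  f(1.384976) = 3.877893
  f'(1.384976) = 12.294376
  x_2 = 1.384976 - 3.877893/12.294376 = 1.069556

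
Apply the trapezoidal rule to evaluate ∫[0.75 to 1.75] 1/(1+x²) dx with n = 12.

f(x) = 1/(1+x²)
a = 0.75, b = 1.75, n = 12
h = (b - a)/n = 0.083333

Trapezoidal rule: (h/2)[f(x₀) + 2f(x₁) + 2f(x₂) + ... + f(xₙ)]

x_0 = 0.7500, f(x_0) = 0.640000, coefficient = 1
x_1 = 0.8333, f(x_1) = 0.590164, coefficient = 2
x_2 = 0.9167, f(x_2) = 0.543396, coefficient = 2
x_3 = 1.0000, f(x_3) = 0.500000, coefficient = 2
x_4 = 1.0833, f(x_4) = 0.460064, coefficient = 2
x_5 = 1.1667, f(x_5) = 0.423529, coefficient = 2
x_6 = 1.2500, f(x_6) = 0.390244, coefficient = 2
x_7 = 1.3333, f(x_7) = 0.360000, coefficient = 2
x_8 = 1.4167, f(x_8) = 0.332564, coefficient = 2
x_9 = 1.5000, f(x_9) = 0.307692, coefficient = 2
x_10 = 1.5833, f(x_10) = 0.285149, coefficient = 2
x_11 = 1.6667, f(x_11) = 0.264706, coefficient = 2
x_12 = 1.7500, f(x_12) = 0.246154, coefficient = 1

I ≈ (0.083333/2) × 9.801169 = 0.408382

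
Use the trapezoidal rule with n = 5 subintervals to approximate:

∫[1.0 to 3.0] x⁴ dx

f(x) = x⁴
a = 1.0, b = 3.0, n = 5
h = (b - a)/n = 0.400000

Trapezoidal rule: (h/2)[f(x₀) + 2f(x₁) + 2f(x₂) + ... + f(xₙ)]

x_0 = 1.0000, f(x_0) = 1.000000, coefficient = 1
x_1 = 1.4000, f(x_1) = 3.841600, coefficient = 2
x_2 = 1.8000, f(x_2) = 10.497600, coefficient = 2
x_3 = 2.2000, f(x_3) = 23.425600, coefficient = 2
x_4 = 2.6000, f(x_4) = 45.697600, coefficient = 2
x_5 = 3.0000, f(x_5) = 81.000000, coefficient = 1

I ≈ (0.400000/2) × 248.924800 = 49.784960
Exact value: 48.400000
Error: 1.384960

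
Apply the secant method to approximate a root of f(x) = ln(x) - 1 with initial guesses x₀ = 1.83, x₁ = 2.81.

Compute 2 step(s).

f(x) = ln(x) - 1
x₀ = 1.83, x₁ = 2.81

Secant formula: x_{n+1} = x_n - f(x_n)(x_n - x_{n-1})/(f(x_n) - f(x_{n-1}))

Iteration 1:
  f(1.830000) = -0.395684
  f(2.810000) = 0.033184
  x_2 = 2.810000 - 0.033184×(2.810000 - 1.830000)/(0.033184 - (-0.395684))
       = 2.734171
Iteration 2:
  f(2.810000) = 0.033184
  f(2.734171) = 0.005828
  x_3 = 2.734171 - 0.005828×(2.734171 - 2.810000)/(0.005828 - 0.033184)
       = 2.718016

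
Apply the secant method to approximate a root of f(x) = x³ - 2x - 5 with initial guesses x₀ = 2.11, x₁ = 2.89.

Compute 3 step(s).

f(x) = x³ - 2x - 5
x₀ = 2.11, x₁ = 2.89

Secant formula: x_{n+1} = x_n - f(x_n)(x_n - x_{n-1})/(f(x_n) - f(x_{n-1}))

Iteration 1:
  f(2.110000) = 0.173931
  f(2.890000) = 13.357569
  x_2 = 2.890000 - 13.357569×(2.890000 - 2.110000)/(13.357569 - 0.173931)
       = 2.099710
Iteration 2:
  f(2.890000) = 13.357569
  f(2.099710) = 0.057738
  x_3 = 2.099710 - 0.057738×(2.099710 - 2.890000)/(0.057738 - 13.357569)
       = 2.096279
Iteration 3:
  f(2.099710) = 0.057738
  f(2.096279) = 0.019296
  x_4 = 2.096279 - 0.019296×(2.096279 - 2.099710)/(0.019296 - 0.057738)
       = 2.094556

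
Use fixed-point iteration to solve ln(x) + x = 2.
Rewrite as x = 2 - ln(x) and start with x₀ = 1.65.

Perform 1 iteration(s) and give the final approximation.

Equation: ln(x) + x = 2
Fixed-point form: x = 2 - ln(x)
x₀ = 1.65

x_1 = g(1.650000) = 1.499225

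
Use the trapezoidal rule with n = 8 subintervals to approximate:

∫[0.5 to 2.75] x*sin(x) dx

f(x) = x*sin(x)
a = 0.5, b = 2.75, n = 8
h = (b - a)/n = 0.281250

Trapezoidal rule: (h/2)[f(x₀) + 2f(x₁) + 2f(x₂) + ... + f(xₙ)]

x_0 = 0.5000, f(x_0) = 0.239713, coefficient = 1
x_1 = 0.7812, f(x_1) = 0.550131, coefficient = 2
x_2 = 1.0625, f(x_2) = 0.928173, coefficient = 2
x_3 = 1.3438, f(x_3) = 1.309263, coefficient = 2
x_4 = 1.6250, f(x_4) = 1.622613, coefficient = 2
x_5 = 1.9062, f(x_5) = 1.799998, coefficient = 2
x_6 = 2.1875, f(x_6) = 1.784539, coefficient = 2
x_7 = 2.4688, f(x_7) = 1.538554, coefficient = 2
x_8 = 2.7500, f(x_8) = 1.049568, coefficient = 1

I ≈ (0.281250/2) × 20.355823 = 2.862538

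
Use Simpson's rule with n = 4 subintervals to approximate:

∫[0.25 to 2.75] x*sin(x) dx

f(x) = x*sin(x)
a = 0.25, b = 2.75, n = 4
h = (b - a)/n = 0.625000

Simpson's rule: (h/3)[f(x₀) + 4f(x₁) + 2f(x₂) + ... + f(xₙ)]

x_0 = 0.2500, f(x_0) = 0.061851, coefficient = 1
x_1 = 0.8750, f(x_1) = 0.671601, coefficient = 4
x_2 = 1.5000, f(x_2) = 1.496242, coefficient = 2
x_3 = 2.1250, f(x_3) = 1.806930, coefficient = 4
x_4 = 2.7500, f(x_4) = 1.049568, coefficient = 1

I ≈ (0.625000/3) × 14.018024 = 2.920422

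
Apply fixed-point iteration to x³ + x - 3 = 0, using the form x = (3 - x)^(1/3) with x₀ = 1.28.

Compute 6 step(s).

Equation: x³ + x - 3 = 0
Fixed-point form: x = (3 - x)^(1/3)
x₀ = 1.28

x_1 = g(1.280000) = 1.198145
x_2 = g(1.198145) = 1.216858
x_3 = g(1.216858) = 1.212631
x_4 = g(1.212631) = 1.213588
x_5 = g(1.213588) = 1.213372
x_6 = g(1.213372) = 1.213421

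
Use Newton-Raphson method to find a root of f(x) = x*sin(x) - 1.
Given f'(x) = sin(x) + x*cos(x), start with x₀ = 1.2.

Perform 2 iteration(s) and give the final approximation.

f(x) = x*sin(x) - 1
f'(x) = sin(x) + x*cos(x)
x₀ = 1.2

Newton-Raphson formula: x_{n+1} = x_n - f(x_n)/f'(x_n)

Iteration 1:
  f(1.200000) = 0.118447
  f'(1.200000) = 1.366868
  x_1 = 1.200000 - 0.118447/1.366868 = 1.113344
Iteration 2:
  f(1.113344) = -0.001129
  f'(1.113344) = 1.388904
  x_2 = 1.113344 - (-0.001129)/1.388904 = 1.114157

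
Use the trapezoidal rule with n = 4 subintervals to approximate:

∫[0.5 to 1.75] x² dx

f(x) = x²
a = 0.5, b = 1.75, n = 4
h = (b - a)/n = 0.312500

Trapezoidal rule: (h/2)[f(x₀) + 2f(x₁) + 2f(x₂) + ... + f(xₙ)]

x_0 = 0.5000, f(x_0) = 0.250000, coefficient = 1
x_1 = 0.8125, f(x_1) = 0.660156, coefficient = 2
x_2 = 1.1250, f(x_2) = 1.265625, coefficient = 2
x_3 = 1.4375, f(x_3) = 2.066406, coefficient = 2
x_4 = 1.7500, f(x_4) = 3.062500, coefficient = 1

I ≈ (0.312500/2) × 11.296875 = 1.765137
Exact value: 1.744792
Error: 0.020345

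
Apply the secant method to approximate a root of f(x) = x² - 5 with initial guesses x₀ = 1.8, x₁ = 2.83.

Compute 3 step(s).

f(x) = x² - 5
x₀ = 1.8, x₁ = 2.83

Secant formula: x_{n+1} = x_n - f(x_n)(x_n - x_{n-1})/(f(x_n) - f(x_{n-1}))

Iteration 1:
  f(1.800000) = -1.760000
  f(2.830000) = 3.008900
  x_2 = 2.830000 - 3.008900×(2.830000 - 1.800000)/(3.008900 - (-1.760000))
       = 2.180130
Iteration 2:
  f(2.830000) = 3.008900
  f(2.180130) = -0.247035
  x_3 = 2.180130 - (-0.247035)×(2.180130 - 2.830000)/(-0.247035 - 3.008900)
       = 2.229437
Iteration 3:
  f(2.180130) = -0.247035
  f(2.229437) = -0.029612
  x_4 = 2.229437 - (-0.029612)×(2.229437 - 2.180130)/(-0.029612 - (-0.247035))
       = 2.236152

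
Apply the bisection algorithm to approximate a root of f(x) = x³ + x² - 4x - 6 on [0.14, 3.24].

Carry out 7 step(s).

f(x) = x³ + x² - 4x - 6
Initial interval: [0.14, 3.24]

Iteration 1:
  c_1 = (0.140000 + 3.240000)/2 = 1.690000
  f(c_1) = f(1.690000) = -5.077091
  f(a) × f(c) ≥ 0, new interval: [1.690000, 3.240000]
Iteration 2:
  c_2 = (1.690000 + 3.240000)/2 = 2.465000
  f(c_2) = f(2.465000) = 5.194120
  f(a) × f(c) < 0, new interval: [1.690000, 2.465000]
Iteration 3:
  c_3 = (1.690000 + 2.465000)/2 = 2.077500
  f(c_3) = f(2.077500) = -1.027491
  f(a) × f(c) ≥ 0, new interval: [2.077500, 2.465000]
Iteration 4:
  c_4 = (2.077500 + 2.465000)/2 = 2.271250
  f(c_4) = f(2.271250) = 1.789994
  f(a) × f(c) < 0, new interval: [2.077500, 2.271250]
Iteration 5:
  c_5 = (2.077500 + 2.271250)/2 = 2.174375
  f(c_5) = f(2.174375) = 0.310649
  f(a) × f(c) < 0, new interval: [2.077500, 2.174375]
Iteration 6:
  c_6 = (2.077500 + 2.174375)/2 = 2.125938
  f(c_6) = f(2.125938) = -0.375731
  f(a) × f(c) ≥ 0, new interval: [2.125938, 2.174375]
Iteration 7:
  c_7 = (2.125938 + 2.174375)/2 = 2.150156
  f(c_7) = f(2.150156) = -0.036911
  f(a) × f(c) ≥ 0, new interval: [2.150156, 2.174375]

After 7 iteration(s), the approximation is c_7 = 2.150156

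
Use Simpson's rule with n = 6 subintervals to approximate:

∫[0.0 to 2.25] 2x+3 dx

f(x) = 2x+3
a = 0.0, b = 2.25, n = 6
h = (b - a)/n = 0.375000

Simpson's rule: (h/3)[f(x₀) + 4f(x₁) + 2f(x₂) + ... + f(xₙ)]

x_0 = 0.0000, f(x_0) = 3.000000, coefficient = 1
x_1 = 0.3750, f(x_1) = 3.750000, coefficient = 4
x_2 = 0.7500, f(x_2) = 4.500000, coefficient = 2
x_3 = 1.1250, f(x_3) = 5.250000, coefficient = 4
x_4 = 1.5000, f(x_4) = 6.000000, coefficient = 2
x_5 = 1.8750, f(x_5) = 6.750000, coefficient = 4
x_6 = 2.2500, f(x_6) = 7.500000, coefficient = 1

I ≈ (0.375000/3) × 94.500000 = 11.812500
Exact value: 11.812500
Error: 0.000000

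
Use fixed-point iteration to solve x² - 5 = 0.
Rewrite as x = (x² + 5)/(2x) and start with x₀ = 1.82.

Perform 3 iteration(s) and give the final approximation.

Equation: x² - 5 = 0
Fixed-point form: x = (x² + 5)/(2x)
x₀ = 1.82

x_1 = g(1.820000) = 2.283626
x_2 = g(2.283626) = 2.236563
x_3 = g(2.236563) = 2.236068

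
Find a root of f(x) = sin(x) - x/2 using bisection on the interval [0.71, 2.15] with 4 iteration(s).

f(x) = sin(x) - x/2
Initial interval: [0.71, 2.15]

Iteration 1:
  c_1 = (0.710000 + 2.150000)/2 = 1.430000
  f(c_1) = f(1.430000) = 0.275105
  f(a) × f(c) ≥ 0, new interval: [1.430000, 2.150000]
Iteration 2:
  c_2 = (1.430000 + 2.150000)/2 = 1.790000
  f(c_2) = f(1.790000) = 0.081071
  f(a) × f(c) ≥ 0, new interval: [1.790000, 2.150000]
Iteration 3:
  c_3 = (1.790000 + 2.150000)/2 = 1.970000
  f(c_3) = f(1.970000) = -0.063629
  f(a) × f(c) < 0, new interval: [1.790000, 1.970000]
Iteration 4:
  c_4 = (1.790000 + 1.970000)/2 = 1.880000
  f(c_4) = f(1.880000) = 0.012576
  f(a) × f(c) ≥ 0, new interval: [1.880000, 1.970000]

After 4 iteration(s), the approximation is c_4 = 1.880000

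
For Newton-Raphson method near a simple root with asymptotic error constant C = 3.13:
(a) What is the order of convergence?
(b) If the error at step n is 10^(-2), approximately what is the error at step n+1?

(a) Newton-Raphson has quadratic (order 2) convergence near simple roots.
    This means |e_{n+1}| ≈ C|e_n|².

(b) With |e_n| = 10^(-2) and C = 3.13:
    |e_{n+1}| ≈ 3.13 × (10^(-2))² = 3.13 × 10^(-4)

(a) 2 (quadratic); (b) |e_{n+1}| ≈ 3.130e-04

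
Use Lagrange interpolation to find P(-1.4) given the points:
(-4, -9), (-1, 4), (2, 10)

Lagrange interpolation formula:
P(x) = Σ yᵢ × Lᵢ(x)
where Lᵢ(x) = Π_{j≠i} (x - xⱼ)/(xᵢ - xⱼ)

L_0(-1.4) = (-1.4 - (-1))/(-4 - (-1)) × (-1.4 - 2)/(-4 - 2) = 0.075556
L_1(-1.4) = (-1.4 - (-4))/(-1 - (-4)) × (-1.4 - 2)/(-1 - 2) = 0.982222
L_2(-1.4) = (-1.4 - (-4))/(2 - (-4)) × (-1.4 - (-1))/(2 - (-1)) = -0.057778

P(-1.4) = (-9)×L_0(-1.4) + 4×L_1(-1.4) + 10×L_2(-1.4)
P(-1.4) = 2.671111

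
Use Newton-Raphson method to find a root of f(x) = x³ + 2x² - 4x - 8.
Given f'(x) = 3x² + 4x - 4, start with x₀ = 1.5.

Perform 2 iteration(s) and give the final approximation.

f(x) = x³ + 2x² - 4x - 8
f'(x) = 3x² + 4x - 4
x₀ = 1.5

Newton-Raphson formula: x_{n+1} = x_n - f(x_n)/f'(x_n)

Iteration 1:
  f(1.500000) = -6.125000
  f'(1.500000) = 8.750000
  x_1 = 1.500000 - (-6.125000)/8.750000 = 2.200000
Iteration 2:
  f(2.200000) = 3.528000
  f'(2.200000) = 19.320000
  x_2 = 2.200000 - 3.528000/19.320000 = 2.017391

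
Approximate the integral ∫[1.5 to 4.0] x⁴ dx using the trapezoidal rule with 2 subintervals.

f(x) = x⁴
a = 1.5, b = 4.0, n = 2
h = (b - a)/n = 1.250000

Trapezoidal rule: (h/2)[f(x₀) + 2f(x₁) + 2f(x₂) + ... + f(xₙ)]

x_0 = 1.5000, f(x_0) = 5.062500, coefficient = 1
x_1 = 2.7500, f(x_1) = 57.191406, coefficient = 2
x_2 = 4.0000, f(x_2) = 256.000000, coefficient = 1

I ≈ (1.250000/2) × 375.445312 = 234.653320
Exact value: 203.281250
Error: 31.372070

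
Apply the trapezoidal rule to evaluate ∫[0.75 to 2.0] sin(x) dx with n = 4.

f(x) = sin(x)
a = 0.75, b = 2.0, n = 4
h = (b - a)/n = 0.312500

Trapezoidal rule: (h/2)[f(x₀) + 2f(x₁) + 2f(x₂) + ... + f(xₙ)]

x_0 = 0.7500, f(x_0) = 0.681639, coefficient = 1
x_1 = 1.0625, f(x_1) = 0.873575, coefficient = 2
x_2 = 1.3750, f(x_2) = 0.980893, coefficient = 2
x_3 = 1.6875, f(x_3) = 0.993198, coefficient = 2
x_4 = 2.0000, f(x_4) = 0.909297, coefficient = 1

I ≈ (0.312500/2) × 7.286268 = 1.138479
Exact value: 1.147836
Error: 0.009356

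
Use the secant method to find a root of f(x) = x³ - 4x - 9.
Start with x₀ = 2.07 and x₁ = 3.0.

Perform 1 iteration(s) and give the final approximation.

f(x) = x³ - 4x - 9
x₀ = 2.07, x₁ = 3.0

Secant formula: x_{n+1} = x_n - f(x_n)(x_n - x_{n-1})/(f(x_n) - f(x_{n-1}))

Iteration 1:
  f(2.070000) = -8.410257
  f(3.000000) = 6.000000
  x_2 = 3.000000 - 6.000000×(3.000000 - 2.070000)/(6.000000 - (-8.410257))
       = 2.612776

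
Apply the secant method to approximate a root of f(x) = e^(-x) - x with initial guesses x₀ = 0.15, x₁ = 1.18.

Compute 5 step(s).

f(x) = e^(-x) - x
x₀ = 0.15, x₁ = 1.18

Secant formula: x_{n+1} = x_n - f(x_n)(x_n - x_{n-1})/(f(x_n) - f(x_{n-1}))

Iteration 1:
  f(0.150000) = 0.710708
  f(1.180000) = -0.872721
  x_2 = 1.180000 - (-0.872721)×(1.180000 - 0.150000)/(-0.872721 - 0.710708)
       = 0.612306
Iteration 2:
  f(1.180000) = -0.872721
  f(0.612306) = -0.070207
  x_3 = 0.612306 - (-0.070207)×(0.612306 - 1.180000)/(-0.070207 - (-0.872721))
       = 0.562642
Iteration 3:
  f(0.612306) = -0.070207
  f(0.562642) = 0.007060
  x_4 = 0.562642 - 0.007060×(0.562642 - 0.612306)/(0.007060 - (-0.070207))
       = 0.567180
Iteration 4:
  f(0.562642) = 0.007060
  f(0.567180) = -0.000057
  x_5 = 0.567180 - (-0.000057)×(0.567180 - 0.562642)/(-0.000057 - 0.007060)
       = 0.567143
Iteration 5:
  f(0.567180) = -0.000057
  f(0.567143) = 0.000000
  x_6 = 0.567143 - 0.000000×(0.567143 - 0.567180)/(0.000000 - (-0.000057))
       = 0.567143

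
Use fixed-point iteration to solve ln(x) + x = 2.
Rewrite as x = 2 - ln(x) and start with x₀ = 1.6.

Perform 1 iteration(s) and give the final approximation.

Equation: ln(x) + x = 2
Fixed-point form: x = 2 - ln(x)
x₀ = 1.6

x_1 = g(1.600000) = 1.529996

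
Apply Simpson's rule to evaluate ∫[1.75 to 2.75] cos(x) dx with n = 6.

f(x) = cos(x)
a = 1.75, b = 2.75, n = 6
h = (b - a)/n = 0.166667

Simpson's rule: (h/3)[f(x₀) + 4f(x₁) + 2f(x₂) + ... + f(xₙ)]

x_0 = 1.7500, f(x_0) = -0.178246, coefficient = 1
x_1 = 1.9167, f(x_1) = -0.339016, coefficient = 4
x_2 = 2.0833, f(x_2) = -0.490390, coefficient = 2
x_3 = 2.2500, f(x_3) = -0.628174, coefficient = 4
x_4 = 2.4167, f(x_4) = -0.748549, coefficient = 2
x_5 = 2.5833, f(x_5) = -0.848178, coefficient = 4
x_6 = 2.7500, f(x_6) = -0.924302, coefficient = 1

I ≈ (0.166667/3) × -10.841896 = -0.602328
Exact value: -0.602325
Error: 0.000003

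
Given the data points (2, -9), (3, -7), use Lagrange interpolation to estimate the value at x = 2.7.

Lagrange interpolation formula:
P(x) = Σ yᵢ × Lᵢ(x)
where Lᵢ(x) = Π_{j≠i} (x - xⱼ)/(xᵢ - xⱼ)

L_0(2.7) = (2.7 - 3)/(2 - 3) = 0.300000
L_1(2.7) = (2.7 - 2)/(3 - 2) = 0.700000

P(2.7) = (-9)×L_0(2.7) + (-7)×L_1(2.7)
P(2.7) = -7.600000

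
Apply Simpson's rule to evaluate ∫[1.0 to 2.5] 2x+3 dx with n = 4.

f(x) = 2x+3
a = 1.0, b = 2.5, n = 4
h = (b - a)/n = 0.375000

Simpson's rule: (h/3)[f(x₀) + 4f(x₁) + 2f(x₂) + ... + f(xₙ)]

x_0 = 1.0000, f(x_0) = 5.000000, coefficient = 1
x_1 = 1.3750, f(x_1) = 5.750000, coefficient = 4
x_2 = 1.7500, f(x_2) = 6.500000, coefficient = 2
x_3 = 2.1250, f(x_3) = 7.250000, coefficient = 4
x_4 = 2.5000, f(x_4) = 8.000000, coefficient = 1

I ≈ (0.375000/3) × 78.000000 = 9.750000
Exact value: 9.750000
Error: 0.000000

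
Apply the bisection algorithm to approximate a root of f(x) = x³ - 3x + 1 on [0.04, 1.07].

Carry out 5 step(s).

f(x) = x³ - 3x + 1
Initial interval: [0.04, 1.07]

Iteration 1:
  c_1 = (0.040000 + 1.070000)/2 = 0.555000
  f(c_1) = f(0.555000) = -0.494046
  f(a) × f(c) < 0, new interval: [0.040000, 0.555000]
Iteration 2:
  c_2 = (0.040000 + 0.555000)/2 = 0.297500
  f(c_2) = f(0.297500) = 0.133831
  f(a) × f(c) ≥ 0, new interval: [0.297500, 0.555000]
Iteration 3:
  c_3 = (0.297500 + 0.555000)/2 = 0.426250
  f(c_3) = f(0.426250) = -0.201305
  f(a) × f(c) < 0, new interval: [0.297500, 0.426250]
Iteration 4:
  c_4 = (0.297500 + 0.426250)/2 = 0.361875
  f(c_4) = f(0.361875) = -0.038236
  f(a) × f(c) < 0, new interval: [0.297500, 0.361875]
Iteration 5:
  c_5 = (0.297500 + 0.361875)/2 = 0.329688
  f(c_5) = f(0.329688) = 0.046773
  f(a) × f(c) ≥ 0, new interval: [0.329688, 0.361875]

After 5 iteration(s), the approximation is c_5 = 0.329688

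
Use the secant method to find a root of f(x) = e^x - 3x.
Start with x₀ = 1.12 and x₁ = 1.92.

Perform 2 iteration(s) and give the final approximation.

f(x) = e^x - 3x
x₀ = 1.12, x₁ = 1.92

Secant formula: x_{n+1} = x_n - f(x_n)(x_n - x_{n-1})/(f(x_n) - f(x_{n-1}))

Iteration 1:
  f(1.120000) = -0.295146
  f(1.920000) = 1.060958
  x_2 = 1.920000 - 1.060958×(1.920000 - 1.120000)/(1.060958 - (-0.295146))
       = 1.294114
Iteration 2:
  f(1.920000) = 1.060958
  f(1.294114) = -0.234579
  x_3 = 1.294114 - (-0.234579)×(1.294114 - 1.920000)/(-0.234579 - 1.060958)
       = 1.407441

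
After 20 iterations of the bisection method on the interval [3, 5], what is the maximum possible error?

Bisection error bound: |error| ≤ (b-a)/2^n
|error| ≤ (5 - 3)/2^20 = 2/2^20
|error| ≤ 0.0000019073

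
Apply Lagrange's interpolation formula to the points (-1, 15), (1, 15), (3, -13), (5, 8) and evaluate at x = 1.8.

Lagrange interpolation formula:
P(x) = Σ yᵢ × Lᵢ(x)
where Lᵢ(x) = Π_{j≠i} (x - xⱼ)/(xᵢ - xⱼ)

L_0(1.8) = (1.8 - 1)/(-1 - 1) × (1.8 - 3)/(-1 - 3) × (1.8 - 5)/(-1 - 5) = -0.064000
L_1(1.8) = (1.8 - (-1))/(1 - (-1)) × (1.8 - 3)/(1 - 3) × (1.8 - 5)/(1 - 5) = 0.672000
L_2(1.8) = (1.8 - (-1))/(3 - (-1)) × (1.8 - 1)/(3 - 1) × (1.8 - 5)/(3 - 5) = 0.448000
L_3(1.8) = (1.8 - (-1))/(5 - (-1)) × (1.8 - 1)/(5 - 1) × (1.8 - 3)/(5 - 3) = -0.056000

P(1.8) = 15×L_0(1.8) + 15×L_1(1.8) + (-13)×L_2(1.8) + 8×L_3(1.8)
P(1.8) = 2.848000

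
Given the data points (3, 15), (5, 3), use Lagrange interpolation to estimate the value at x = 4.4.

Lagrange interpolation formula:
P(x) = Σ yᵢ × Lᵢ(x)
where Lᵢ(x) = Π_{j≠i} (x - xⱼ)/(xᵢ - xⱼ)

L_0(4.4) = (4.4 - 5)/(3 - 5) = 0.300000
L_1(4.4) = (4.4 - 3)/(5 - 3) = 0.700000

P(4.4) = 15×L_0(4.4) + 3×L_1(4.4)
P(4.4) = 6.600000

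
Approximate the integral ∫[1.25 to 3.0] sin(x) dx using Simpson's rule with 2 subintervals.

f(x) = sin(x)
a = 1.25, b = 3.0, n = 2
h = (b - a)/n = 0.875000

Simpson's rule: (h/3)[f(x₀) + 4f(x₁) + 2f(x₂) + ... + f(xₙ)]

x_0 = 1.2500, f(x_0) = 0.948985, coefficient = 1
x_1 = 2.1250, f(x_1) = 0.850320, coefficient = 4
x_2 = 3.0000, f(x_2) = 0.141120, coefficient = 1

I ≈ (0.875000/3) × 4.491384 = 1.309987
Exact value: 1.305315
Error: 0.004672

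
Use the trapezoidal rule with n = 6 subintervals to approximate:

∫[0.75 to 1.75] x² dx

f(x) = x²
a = 0.75, b = 1.75, n = 6
h = (b - a)/n = 0.166667

Trapezoidal rule: (h/2)[f(x₀) + 2f(x₁) + 2f(x₂) + ... + f(xₙ)]

x_0 = 0.7500, f(x_0) = 0.562500, coefficient = 1
x_1 = 0.9167, f(x_1) = 0.840278, coefficient = 2
x_2 = 1.0833, f(x_2) = 1.173611, coefficient = 2
x_3 = 1.2500, f(x_3) = 1.562500, coefficient = 2
x_4 = 1.4167, f(x_4) = 2.006944, coefficient = 2
x_5 = 1.5833, f(x_5) = 2.506944, coefficient = 2
x_6 = 1.7500, f(x_6) = 3.062500, coefficient = 1

I ≈ (0.166667/2) × 19.805556 = 1.650463
Exact value: 1.645833
Error: 0.004630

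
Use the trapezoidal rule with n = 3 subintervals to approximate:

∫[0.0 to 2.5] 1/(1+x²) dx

f(x) = 1/(1+x²)
a = 0.0, b = 2.5, n = 3
h = (b - a)/n = 0.833333

Trapezoidal rule: (h/2)[f(x₀) + 2f(x₁) + 2f(x₂) + ... + f(xₙ)]

x_0 = 0.0000, f(x_0) = 1.000000, coefficient = 1
x_1 = 0.8333, f(x_1) = 0.590164, coefficient = 2
x_2 = 1.6667, f(x_2) = 0.264706, coefficient = 2
x_3 = 2.5000, f(x_3) = 0.137931, coefficient = 1

I ≈ (0.833333/2) × 2.847671 = 1.186529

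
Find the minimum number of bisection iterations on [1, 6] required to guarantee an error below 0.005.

We need (b-a)/2^n ≤ 0.005
(6 - 1)/2^n ≤ 0.005
5/2^n ≤ 0.005
2^n ≥ 1000
n ≥ log₂(1000) = 9.97
n ≥ 10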